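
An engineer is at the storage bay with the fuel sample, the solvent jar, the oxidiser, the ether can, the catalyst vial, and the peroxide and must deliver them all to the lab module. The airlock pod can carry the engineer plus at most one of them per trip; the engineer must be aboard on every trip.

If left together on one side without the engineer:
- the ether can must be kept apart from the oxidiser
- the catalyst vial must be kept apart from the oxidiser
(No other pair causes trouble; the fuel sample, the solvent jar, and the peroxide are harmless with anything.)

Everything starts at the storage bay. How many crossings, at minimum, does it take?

Counting alone: the engineer can take at most 1 across per trip to the lab module, so moving all 6 needs at least 6 loaded trips out, with a return between consecutive ones — at least 11 crossings.
The safety rule pushes this higher. Following every safe sequence of crossings, the most of the 6 that can be at the lab module as the airlock pod arrives there on crossing 11 is 5 — never all 6.
So no plan with fewer than 13 crossings exists, and this one achieves 13:
1. Engineer goes to the lab module with the oxidiser.
2. Engineer goes back to the storage bay alone.
3. Engineer goes to the lab module with the fuel sample.
4. Engineer goes back to the storage bay alone.
5. Engineer goes to the lab module with the solvent jar.
6. Engineer goes back to the storage bay alone.
7. Engineer goes to the lab module with the ether can.
8. Engineer goes back to the storage bay with the oxidiser.
9. Engineer goes to the lab module with the catalyst vial.
10. Engineer goes back to the storage bay alone.
11. Engineer goes to the lab module with the peroxide.
12. Engineer goes back to the storage bay alone.
13. Engineer goes to the lab module with the oxidiser.

13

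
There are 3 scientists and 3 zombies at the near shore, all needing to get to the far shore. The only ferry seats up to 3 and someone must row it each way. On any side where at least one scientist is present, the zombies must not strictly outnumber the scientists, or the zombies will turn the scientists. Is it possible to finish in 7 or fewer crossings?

Yes

Yes — this plan uses 5 crossings (≤ 7):
1. 2 zombies → the far shore.  (the near shore: 3S 1Z; the far shore: 0S 2Z)
2. 1 zombie ← the near shore.  (the near shore: 3S 2Z; the far shore: 0S 1Z)
3. 3 scientists → the far shore.  (the near shore: 0S 2Z; the far shore: 3S 1Z)
4. 1 zombie ← the near shore.  (the near shore: 0S 3Z; the far shore: 3S 0Z)
5. 3 zombies → the far shore.  (the near shore: 0S 0Z; the far shore: 3S 3Z)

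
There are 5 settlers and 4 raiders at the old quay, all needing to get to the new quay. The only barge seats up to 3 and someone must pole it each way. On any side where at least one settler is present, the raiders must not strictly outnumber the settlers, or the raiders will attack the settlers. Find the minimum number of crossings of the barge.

Counting alone: each trip to the new quay takes at most 3 across and each return brings at least 1 back, so after t trips out (and t−1 returns) at most 3t − (t−1) of the 9 are across; that first reaches 9 at t = 4, so at least 7 crossings are needed.
The plan below uses exactly 7 crossings, so it is optimal:
1. 3 raiders → the new quay.  (the old quay: 5S 1R; the new quay: 0S 3R)
2. 1 raider ← the old quay.  (the old quay: 5S 2R; the new quay: 0S 2R)
3. 3 settlers → the new quay.  (the old quay: 2S 2R; the new quay: 3S 2R)
4. 1 settler ← the old quay.  (the old quay: 3S 2R; the new quay: 2S 2R)
5. 2 settlers and 1 raider → the new quay.  (the old quay: 1S 1R; the new quay: 4S 3R)
6. 1 settler ← the old quay.  (the old quay: 2S 1R; the new quay: 3S 3R)
7. 2 settlers and 1 raider → the new quay.  (the old quay: 0S 0R; the new quay: 5S 4R)

7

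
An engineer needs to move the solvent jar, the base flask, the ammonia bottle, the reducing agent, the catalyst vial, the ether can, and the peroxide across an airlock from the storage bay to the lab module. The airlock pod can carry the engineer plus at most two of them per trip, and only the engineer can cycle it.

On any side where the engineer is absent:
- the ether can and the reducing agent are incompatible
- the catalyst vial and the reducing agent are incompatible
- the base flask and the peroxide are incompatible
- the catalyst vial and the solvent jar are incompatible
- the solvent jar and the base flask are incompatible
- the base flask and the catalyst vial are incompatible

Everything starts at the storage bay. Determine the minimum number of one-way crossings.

Whatever the first load, the items left behind include a forbidden pair without the engineer. No opening move is safe, so no plan exists.

impossible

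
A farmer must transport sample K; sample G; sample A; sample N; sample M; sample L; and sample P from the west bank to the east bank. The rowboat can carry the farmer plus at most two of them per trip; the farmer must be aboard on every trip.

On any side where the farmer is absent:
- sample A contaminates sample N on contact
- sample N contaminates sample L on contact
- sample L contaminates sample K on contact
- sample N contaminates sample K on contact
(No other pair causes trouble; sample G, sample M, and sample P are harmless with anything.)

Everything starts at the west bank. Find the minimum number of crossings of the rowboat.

11

Counting alone: the farmer can take at most 2 across per trip to the east bank, so moving all 7 needs at least 4 loaded trips out, with a return between consecutive ones — at least 7 crossings.
The safety rule pushes this higher. Following every safe sequence of crossings, the most of the 7 that can be at the east bank as the rowboat arrives there on crossings 7, 9 is 5, 6 respectively — never all 7.
So no plan with fewer than 11 crossings exists, and this one achieves 11:
1. Farmer goes to the east bank with sample K and sample N.
2. Farmer goes back to the west bank with sample K.
3. Farmer goes to the east bank with sample G and sample K.
4. Farmer goes back to the west bank with sample K.
5. Farmer goes to the east bank with sample A and sample K.
6. Farmer goes back to the west bank with sample N.
7. Farmer goes to the east bank with sample M and sample N.
8. Farmer goes back to the west bank with sample N.
9. Farmer goes to the east bank with sample N and sample P.
10. Farmer goes back to the west bank with sample N.
11. Farmer goes to the east bank with sample L and sample N.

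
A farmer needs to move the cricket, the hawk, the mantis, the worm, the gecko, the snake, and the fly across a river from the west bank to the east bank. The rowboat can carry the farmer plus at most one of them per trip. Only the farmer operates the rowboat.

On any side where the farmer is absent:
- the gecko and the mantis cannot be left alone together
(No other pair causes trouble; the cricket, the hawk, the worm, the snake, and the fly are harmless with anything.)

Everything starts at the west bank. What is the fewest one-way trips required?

Counting alone: the farmer can take at most 1 across per trip to the east bank, so moving all 7 needs at least 7 loaded trips out, with a return between consecutive ones — at least 13 crossings.
The plan below uses exactly 13 crossings, so it is optimal:
1. Farmer goes to the east bank with the mantis.  [the west bank: the cricket, the fly, the gecko, the hawk, the snake, the worm | the east bank: the mantis]
2. Farmer goes back to the west bank alone.  [the west bank: the cricket, the fly, the gecko, the hawk, the snake, the worm | the east bank: the mantis]
3. Farmer goes to the east bank with the cricket.  [the west bank: the fly, the gecko, the hawk, the snake, the worm | the east bank: the cricket, the mantis]
4. Farmer goes back to the west bank alone.  [the west bank: the fly, the gecko, the hawk, the snake, the worm | the east bank: the cricket, the mantis]
5. Farmer goes to the east bank with the hawk.  [the west bank: the fly, the gecko, the snake, the worm | the east bank: the cricket, the hawk, the mantis]
6. Farmer goes back to the west bank alone.  [the west bank: the fly, the gecko, the snake, the worm | the east bank: the cricket, the hawk, the mantis]
7. Farmer goes to the east bank with the worm.  [the west bank: the fly, the gecko, the snake | the east bank: the cricket, the hawk, the mantis, the worm]
8. Farmer goes back to the west bank alone.  [the west bank: the fly, the gecko, the snake | the east bank: the cricket, the hawk, the mantis, the worm]
9. Farmer goes to the east bank with the snake.  [the west bank: the fly, the gecko | the east bank: the cricket, the hawk, the mantis, the snake, the worm]
10. Farmer goes back to the west bank alone.  [the west bank: the fly, the gecko | the east bank: the cricket, the hawk, the mantis, the snake, the worm]
11. Farmer goes to the east bank with the fly.  [the west bank: the gecko | the east bank: the cricket, the fly, the hawk, the mantis, the snake, the worm]
12. Farmer goes back to the west bank alone.  [the west bank: the gecko | the east bank: the cricket, the fly, the hawk, the mantis, the snake, the worm]
13. Farmer goes to the east bank with the gecko.  [the west bank: — | the east bank: the cricket, the fly, the gecko, the hawk, the mantis, the snake, the worm]

13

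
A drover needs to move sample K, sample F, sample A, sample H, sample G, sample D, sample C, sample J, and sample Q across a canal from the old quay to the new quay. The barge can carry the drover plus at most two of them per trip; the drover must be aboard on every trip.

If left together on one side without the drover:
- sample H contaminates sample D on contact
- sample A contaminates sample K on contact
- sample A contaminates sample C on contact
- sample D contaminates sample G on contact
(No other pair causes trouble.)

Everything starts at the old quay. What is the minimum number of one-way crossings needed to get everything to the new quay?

11

Counting alone: the drover can take at most 2 across per trip to the new quay, so moving all 9 needs at least 5 loaded trips out, with a return between consecutive ones — at least 9 crossings.
The safety rule pushes this higher. Following every safe sequence of crossings, the most of the 9 that can be at the new quay as the barge arrives there on crossing 9 is 8 — never all 9.
So no plan with fewer than 11 crossings exists, and this one achieves 11:
1. Drover goes to the new quay with sample A and sample D.
2. Drover goes back to the old quay alone.
3. Drover goes to the new quay with sample K.
4. Drover goes back to the old quay with sample A.
5. Drover goes to the new quay with sample C and sample F.
6. Drover goes back to the old quay alone.
7. Drover goes to the new quay with sample G and sample H.
8. Drover goes back to the old quay with sample D.
9. Drover goes to the new quay with sample J and sample Q.
10. Drover goes back to the old quay alone.
11. Drover goes to the new quay with sample A and sample D.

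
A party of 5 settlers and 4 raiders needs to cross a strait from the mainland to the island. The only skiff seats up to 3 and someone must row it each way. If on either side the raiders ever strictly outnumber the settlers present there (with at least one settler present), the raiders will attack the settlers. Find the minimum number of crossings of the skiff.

Counting alone: each trip to the island takes at most 3 across and each return brings at least 1 back, so after t trips out (and t−1 returns) at most 3t − (t−1) of the 9 are across; that first reaches 9 at t = 4, so at least 7 crossings are needed.
The plan below uses exactly 7 crossings, so it is optimal:
1. 3 raiders → the island.  (the mainland: 5S 1R; the island: 0S 3R)
2. 1 raider ← the mainland.  (the mainland: 5S 2R; the island: 0S 2R)
3. 3 settlers → the island.  (the mainland: 2S 2R; the island: 3S 2R)
4. 1 settler ← the mainland.  (the mainland: 3S 2R; the island: 2S 2R)
5. 2 settlers and 1 raider → the island.  (the mainland: 1S 1R; the island: 4S 3R)
6. 1 settler ← the mainland.  (the mainland: 2S 1R; the island: 3S 3R)
7. 2 settlers and 1 raider → the island.  (the mainland: 0S 0R; the island: 5S 4R)

7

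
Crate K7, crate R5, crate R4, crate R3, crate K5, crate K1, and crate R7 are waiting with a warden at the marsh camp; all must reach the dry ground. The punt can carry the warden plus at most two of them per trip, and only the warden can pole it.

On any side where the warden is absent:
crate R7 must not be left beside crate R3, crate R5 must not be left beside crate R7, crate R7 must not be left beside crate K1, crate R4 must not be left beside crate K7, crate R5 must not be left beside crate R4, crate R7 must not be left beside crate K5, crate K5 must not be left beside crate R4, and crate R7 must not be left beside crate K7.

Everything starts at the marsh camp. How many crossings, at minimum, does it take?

9

Counting alone: the warden can take at most 2 across per trip to the dry ground, so moving all 7 needs at least 4 loaded trips out, with a return between consecutive ones — at least 7 crossings.
The safety rule pushes this higher. Following every safe sequence of crossings, the most of the 7 that can be at the dry ground as the punt arrives there on crossing 7 is 5 — never all 7.
So no plan with fewer than 9 crossings exists, and this one achieves 9:
1. Warden goes to the dry ground with crate R4 and crate R7.  [the marsh camp: crate K1, crate K5, crate K7, crate R3, crate R5 | the dry ground: crate R4, crate R7]
2. Warden goes back to the marsh camp alone.  [the marsh camp: crate K1, crate K5, crate K7, crate R3, crate R5 | the dry ground: crate R4, crate R7]
3. Warden goes to the dry ground with crate K7 and crate R5.  [the marsh camp: crate K1, crate K5, crate R3 | the dry ground: crate K7, crate R4, crate R5, crate R7]
4. Warden goes back to the marsh camp with crate R4 and crate R7.  [the marsh camp: crate K1, crate K5, crate R3, crate R4, crate R7 | the dry ground: crate K7, crate R5]
5. Warden goes to the dry ground with crate K5 and crate R7.  [the marsh camp: crate K1, crate R3, crate R4 | the dry ground: crate K5, crate K7, crate R5, crate R7]
6. Warden goes back to the marsh camp with crate R7.  [the marsh camp: crate K1, crate R3, crate R4, crate R7 | the dry ground: crate K5, crate K7, crate R5]
7. Warden goes to the dry ground with crate K1 and crate R3.  [the marsh camp: crate R4, crate R7 | the dry ground: crate K1, crate K5, crate K7, crate R3, crate R5]
8. Warden goes back to the marsh camp alone.  [the marsh camp: crate R4, crate R7 | the dry ground: crate K1, crate K5, crate K7, crate R3, crate R5]
9. Warden goes to the dry ground with crate R4 and crate R7.  [the marsh camp: — | the dry ground: crate K1, crate K5, crate K7, crate R3, crate R4, crate R5, crate R7]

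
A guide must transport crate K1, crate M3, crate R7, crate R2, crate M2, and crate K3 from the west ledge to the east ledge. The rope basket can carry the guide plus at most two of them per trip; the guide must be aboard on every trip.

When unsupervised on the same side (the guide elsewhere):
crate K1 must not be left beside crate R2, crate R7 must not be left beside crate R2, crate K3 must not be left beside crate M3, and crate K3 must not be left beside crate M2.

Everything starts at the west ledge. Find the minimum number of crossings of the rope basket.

7

Counting alone: the guide can take at most 2 across per trip to the east ledge, so moving all 6 needs at least 3 loaded trips out, with a return between consecutive ones — at least 5 crossings.
The safety rule pushes this higher. Following every safe sequence of crossings, the most of the 6 that can be at the east ledge as the rope basket arrives there on crossing 5 is 5 — never all 6.
So no plan with fewer than 7 crossings exists, and this one achieves 7:
1. Guide goes to the east ledge with crate K3 and crate R2.  [the west ledge: crate K1, crate M2, crate M3, crate R7 | the east ledge: crate K3, crate R2]
2. Guide goes back to the west ledge alone.  [the west ledge: crate K1, crate M2, crate M3, crate R7 | the east ledge: crate K3, crate R2]
3. Guide goes to the east ledge with crate K1 and crate M3.  [the west ledge: crate M2, crate R7 | the east ledge: crate K1, crate K3, crate M3, crate R2]
4. Guide goes back to the west ledge with crate K3 and crate R2.  [the west ledge: crate K3, crate M2, crate R2, crate R7 | the east ledge: crate K1, crate M3]
5. Guide goes to the east ledge with crate M2 and crate R7.  [the west ledge: crate K3, crate R2 | the east ledge: crate K1, crate M2, crate M3, crate R7]
6. Guide goes back to the west ledge alone.  [the west ledge: crate K3, crate R2 | the east ledge: crate K1, crate M2, crate M3, crate R7]
7. Guide goes to the east ledge with crate K3 and crate R2.  [the west ledge: — | the east ledge: crate K1, crate K3, crate M2, crate M3, crate R2, crate R7]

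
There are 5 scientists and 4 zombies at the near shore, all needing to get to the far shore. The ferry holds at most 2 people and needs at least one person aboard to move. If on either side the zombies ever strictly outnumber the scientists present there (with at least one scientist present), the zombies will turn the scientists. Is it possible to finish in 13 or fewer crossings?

No

Counting alone: each trip to the far shore takes at most 2 across and each return brings at least 1 back, so after t trips out (and t−1 returns) at most 2t − (t−1) of the 9 are across; that first reaches 9 at t = 8, so at least 15 crossings are needed.
Since 13 < 15, 13 crossings cannot be enough. (The shortest complete plan in fact takes 15:)
1. 2 zombies → the far shore.  (the near shore: 5S 2Z; the far shore: 0S 2Z)
2. 1 zombie ← the near shore.  (the near shore: 5S 3Z; the far shore: 0S 1Z)
3. 2 zombies → the far shore.  (the near shore: 5S 1Z; the far shore: 0S 3Z)
4. 1 zombie ← the near shore.  (the near shore: 5S 2Z; the far shore: 0S 2Z)
5. 2 scientists → the far shore.  (the near shore: 3S 2Z; the far shore: 2S 2Z)
6. 1 zombie ← the near shore.  (the near shore: 3S 3Z; the far shore: 2S 1Z)
7. 1 scientist and 1 zombie → the far shore.  (the near shore: 2S 2Z; the far shore: 3S 2Z)
8. 1 scientist ← the near shore.  (the near shore: 3S 2Z; the far shore: 2S 2Z)
9. 1 scientist and 1 zombie → the far shore.  (the near shore: 2S 1Z; the far shore: 3S 3Z)
10. 1 zombie ← the near shore.  (the near shore: 2S 2Z; the far shore: 3S 2Z)
11. 1 scientist and 1 zombie → the far shore.  (the near shore: 1S 1Z; the far shore: 4S 3Z)
12. 1 scientist ← the near shore.  (the near shore: 2S 1Z; the far shore: 3S 3Z)
13. 1 scientist and 1 zombie → the far shore.  (the near shore: 1S 0Z; the far shore: 4S 4Z)
14. 1 zombie ← the near shore.  (the near shore: 1S 1Z; the far shore: 4S 3Z)
15. 1 scientist and 1 zombie → the far shore.  (the near shore: 0S 0Z; the far shore: 5S 4Z)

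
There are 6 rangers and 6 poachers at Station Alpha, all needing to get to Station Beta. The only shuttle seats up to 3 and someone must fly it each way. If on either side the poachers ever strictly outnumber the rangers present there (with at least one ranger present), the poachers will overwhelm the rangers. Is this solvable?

No

Following every safe sequence of crossings from the start, the most of the 12 that can be at Station Beta as the shuttle arrives there on crossings 1, 3, 5 is 3, 5, 6 respectively; the best ever achieved is 6 of 12.
From crossing 7 on, no configuration arises that was not already reachable earlier: only 17 distinct safe configurations (who is on which side, and where the shuttle is) can ever be reached, none of them has everyone across, and every continuation just revisits them. They are: 0 rangers + 0 poachers across (shuttle back at the start); 0 rangers + 1 poacher across (shuttle there); 0 rangers + 1 poacher across (shuttle back at the start); 0 rangers + 2 poachers across (shuttle there); 0 rangers + 2 poachers across (shuttle back at the start); 0 rangers + 3 poachers across (shuttle there); 0 rangers + 3 poachers across (shuttle back at the start); 0 rangers + 4 poachers across (shuttle there); 0 rangers + 4 poachers across (shuttle back at the start); 0 rangers + 5 poachers across (shuttle there); 0 rangers + 5 poachers across (shuttle back at the start); 0 rangers + 6 poachers across (shuttle there); 1 ranger + 1 poacher across (shuttle there); 1 ranger + 1 poacher across (shuttle back at the start); 2 rangers + 2 poachers across (shuttle there); 2 rangers + 2 poachers across (shuttle back at the start); 3 rangers + 3 poachers across (shuttle there). So no valid plan exists.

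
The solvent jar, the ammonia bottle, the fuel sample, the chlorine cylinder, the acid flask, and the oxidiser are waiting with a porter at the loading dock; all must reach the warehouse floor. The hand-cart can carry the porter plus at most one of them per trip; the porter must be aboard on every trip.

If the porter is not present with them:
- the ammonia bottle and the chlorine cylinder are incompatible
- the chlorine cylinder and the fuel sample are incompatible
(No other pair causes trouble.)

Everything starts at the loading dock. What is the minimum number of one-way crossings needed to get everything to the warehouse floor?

13

Counting alone: the porter can take at most 1 across per trip to the warehouse floor, so moving all 6 needs at least 6 loaded trips out, with a return between consecutive ones — at least 11 crossings.
The safety rule pushes this higher. Following every safe sequence of crossings, the most of the 6 that can be at the warehouse floor as the hand-cart arrives there on crossing 11 is 5 — never all 6.
So no plan with fewer than 13 crossings exists, and this one achieves 13:
1. Porter goes to the warehouse floor with the chlorine cylinder.  [the loading dock: the acid flask, the ammonia bottle, the fuel sample, the oxidiser, the solvent jar | the warehouse floor: the chlorine cylinder]
2. Porter goes back to the loading dock alone.  [the loading dock: the acid flask, the ammonia bottle, the fuel sample, the oxidiser, the solvent jar | the warehouse floor: the chlorine cylinder]
3. Porter goes to the warehouse floor with the solvent jar.  [the loading dock: the acid flask, the ammonia bottle, the fuel sample, the oxidiser | the warehouse floor: the chlorine cylinder, the solvent jar]
4. Porter goes back to the loading dock alone.  [the loading dock: the acid flask, the ammonia bottle, the fuel sample, the oxidiser | the warehouse floor: the chlorine cylinder, the solvent jar]
5. Porter goes to the warehouse floor with the ammonia bottle.  [the loading dock: the acid flask, the fuel sample, the oxidiser | the warehouse floor: the ammonia bottle, the chlorine cylinder, the solvent jar]
6. Porter goes back to the loading dock with the chlorine cylinder.  [the loading dock: the acid flask, the chlorine cylinder, the fuel sample, the oxidiser | the warehouse floor: the ammonia bottle, the solvent jar]
7. Porter goes to the warehouse floor with the fuel sample.  [the loading dock: the acid flask, the chlorine cylinder, the oxidiser | the warehouse floor: the ammonia bottle, the fuel sample, the solvent jar]
8. Porter goes back to the loading dock alone.  [the loading dock: the acid flask, the chlorine cylinder, the oxidiser | the warehouse floor: the ammonia bottle, the fuel sample, the solvent jar]
9. Porter goes to the warehouse floor with the acid flask.  [the loading dock: the chlorine cylinder, the oxidiser | the warehouse floor: the acid flask, the ammonia bottle, the fuel sample, the solvent jar]
10. Porter goes back to the loading dock alone.  [the loading dock: the chlorine cylinder, the oxidiser | the warehouse floor: the acid flask, the ammonia bottle, the fuel sample, the solvent jar]
11. Porter goes to the warehouse floor with the oxidiser.  [the loading dock: the chlorine cylinder | the warehouse floor: the acid flask, the ammonia bottle, the fuel sample, the oxidiser, the solvent jar]
12. Porter goes back to the loading dock alone.  [the loading dock: the chlorine cylinder | the warehouse floor: the acid flask, the ammonia bottle, the fuel sample, the oxidiser, the solvent jar]
13. Porter goes to the warehouse floor with the chlorine cylinder.  [the loading dock: — | the warehouse floor: the acid flask, the ammonia bottle, the chlorine cylinder, the fuel sample, the oxidiser, the solvent jar]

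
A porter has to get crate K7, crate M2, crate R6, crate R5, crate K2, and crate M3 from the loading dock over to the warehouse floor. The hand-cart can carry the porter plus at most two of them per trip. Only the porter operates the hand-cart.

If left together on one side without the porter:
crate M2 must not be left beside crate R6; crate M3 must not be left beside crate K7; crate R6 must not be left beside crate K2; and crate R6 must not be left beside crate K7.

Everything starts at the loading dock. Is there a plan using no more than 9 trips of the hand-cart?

Yes — this plan uses 7 crossings (≤ 9):
1. Porter goes to the warehouse floor with crate K7 and crate R6.
2. Porter goes back to the loading dock with crate K7.
3. Porter goes to the warehouse floor with crate K7 and crate M2.
4. Porter goes back to the loading dock with crate R6.
5. Porter goes to the warehouse floor with crate K2 and crate R5.
6. Porter goes back to the loading dock alone.
7. Porter goes to the warehouse floor with crate M3 and crate R6.

Yes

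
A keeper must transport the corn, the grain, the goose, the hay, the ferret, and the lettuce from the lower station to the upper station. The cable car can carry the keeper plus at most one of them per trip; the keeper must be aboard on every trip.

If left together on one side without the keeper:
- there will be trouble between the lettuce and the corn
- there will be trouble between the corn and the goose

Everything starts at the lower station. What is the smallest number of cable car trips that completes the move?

13

Counting alone: the keeper can take at most 1 across per trip to the upper station, so moving all 6 needs at least 6 loaded trips out, with a return between consecutive ones — at least 11 crossings.
The safety rule pushes this higher. Following every safe sequence of crossings, the most of the 6 that can be at the upper station as the cable car arrives there on crossing 11 is 5 — never all 6.
So no plan with fewer than 13 crossings exists, and this one achieves 13:
1. Keeper goes to the upper station with the corn.
2. Keeper goes back to the lower station alone.
3. Keeper goes to the upper station with the grain.
4. Keeper goes back to the lower station alone.
5. Keeper goes to the upper station with the goose.
6. Keeper goes back to the lower station with the corn.
7. Keeper goes to the upper station with the lettuce.
8. Keeper goes back to the lower station alone.
9. Keeper goes to the upper station with the hay.
10. Keeper goes back to the lower station alone.
11. Keeper goes to the upper station with the ferret.
12. Keeper goes back to the lower station alone.
13. Keeper goes to the upper station with the corn.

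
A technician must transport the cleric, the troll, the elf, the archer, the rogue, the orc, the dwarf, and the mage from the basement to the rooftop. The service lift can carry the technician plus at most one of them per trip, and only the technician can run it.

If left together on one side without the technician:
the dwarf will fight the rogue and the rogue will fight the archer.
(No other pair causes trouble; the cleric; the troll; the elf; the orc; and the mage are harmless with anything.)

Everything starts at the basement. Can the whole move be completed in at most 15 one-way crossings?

Counting alone: the technician can take at most 1 across per trip to the rooftop, so moving all 8 needs at least 8 loaded trips out, with a return between consecutive ones — at least 15 crossings.
The safety rule pushes this higher. Following every safe sequence of crossings, the most of the 8 that can be at the rooftop as the service lift arrives there on crossing 15 is 7 — never all 8.
So the move cannot be finished within 15 crossings. (The shortest complete plan takes 17:)
1. Technician goes to the rooftop with the rogue.
2. Technician goes back to the basement alone.
3. Technician goes to the rooftop with the cleric.
4. Technician goes back to the basement alone.
5. Technician goes to the rooftop with the troll.
6. Technician goes back to the basement alone.
7. Technician goes to the rooftop with the elf.
8. Technician goes back to the basement alone.
9. Technician goes to the rooftop with the archer.
10. Technician goes back to the basement with the rogue.
11. Technician goes to the rooftop with the dwarf.
12. Technician goes back to the basement alone.
13. Technician goes to the rooftop with the orc.
14. Technician goes back to the basement alone.
15. Technician goes to the rooftop with the mage.
16. Technician goes back to the basement alone.
17. Technician goes to the rooftop with the rogue.

No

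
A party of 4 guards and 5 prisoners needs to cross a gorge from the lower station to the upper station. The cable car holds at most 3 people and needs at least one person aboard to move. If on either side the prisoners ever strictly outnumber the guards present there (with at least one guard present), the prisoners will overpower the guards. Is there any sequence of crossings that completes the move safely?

No

The prisoners already outnumber the guards at the lower station before anyone moves, so the starting position itself is disallowed.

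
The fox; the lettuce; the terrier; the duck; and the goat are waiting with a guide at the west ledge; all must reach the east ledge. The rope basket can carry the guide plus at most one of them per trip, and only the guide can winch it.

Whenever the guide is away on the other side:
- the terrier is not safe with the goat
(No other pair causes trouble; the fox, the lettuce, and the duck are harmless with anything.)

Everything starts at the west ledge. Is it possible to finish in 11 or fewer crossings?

Yes — this plan uses 9 crossings (≤ 11):
1. Guide goes to the east ledge with the terrier.  [the west ledge: the duck, the fox, the goat, the lettuce | the east ledge: the terrier]
2. Guide goes back to the west ledge alone.  [the west ledge: the duck, the fox, the goat, the lettuce | the east ledge: the terrier]
3. Guide goes to the east ledge with the fox.  [the west ledge: the duck, the goat, the lettuce | the east ledge: the fox, the terrier]
4. Guide goes back to the west ledge alone.  [the west ledge: the duck, the goat, the lettuce | the east ledge: the fox, the terrier]
5. Guide goes to the east ledge with the lettuce.  [the west ledge: the duck, the goat | the east ledge: the fox, the lettuce, the terrier]
6. Guide goes back to the west ledge alone.  [the west ledge: the duck, the goat | the east ledge: the fox, the lettuce, the terrier]
7. Guide goes to the east ledge with the duck.  [the west ledge: the goat | the east ledge: the duck, the fox, the lettuce, the terrier]
8. Guide goes back to the west ledge alone.  [the west ledge: the goat | the east ledge: the duck, the fox, the lettuce, the terrier]
9. Guide goes to the east ledge with the goat.  [the west ledge: — | the east ledge: the duck, the fox, the goat, the lettuce, the terrier]

Yes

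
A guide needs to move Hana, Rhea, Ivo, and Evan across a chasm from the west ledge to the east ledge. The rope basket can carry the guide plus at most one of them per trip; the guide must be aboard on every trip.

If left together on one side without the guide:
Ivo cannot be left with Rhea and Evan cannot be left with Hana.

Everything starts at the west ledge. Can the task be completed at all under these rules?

Whatever the first load, the items left behind include a forbidden pair without the guide. No opening move is safe, so no plan exists.

No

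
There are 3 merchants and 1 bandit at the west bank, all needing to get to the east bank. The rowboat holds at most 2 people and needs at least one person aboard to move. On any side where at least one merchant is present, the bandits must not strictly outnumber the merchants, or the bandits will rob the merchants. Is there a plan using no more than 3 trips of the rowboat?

No

Counting alone: each trip to the east bank takes at most 2 across and each return brings at least 1 back, so after t trips out (and t−1 returns) at most 2t − (t−1) of the 4 are across; that first reaches 4 at t = 3, so at least 5 crossings are needed.
Since 3 < 5, 3 crossings cannot be enough. (The shortest complete plan in fact takes 5:)
1. 1 merchant and 1 bandit → the east bank.  (the west bank: 2M 0B; the east bank: 1M 1B)
2. 1 bandit ← the west bank.  (the west bank: 2M 1B; the east bank: 1M 0B)
3. 1 merchant and 1 bandit → the east bank.  (the west bank: 1M 0B; the east bank: 2M 1B)
4. 1 bandit ← the west bank.  (the west bank: 1M 1B; the east bank: 2M 0B)
5. 1 merchant and 1 bandit → the east bank.  (the west bank: 0M 0B; the east bank: 3M 1B)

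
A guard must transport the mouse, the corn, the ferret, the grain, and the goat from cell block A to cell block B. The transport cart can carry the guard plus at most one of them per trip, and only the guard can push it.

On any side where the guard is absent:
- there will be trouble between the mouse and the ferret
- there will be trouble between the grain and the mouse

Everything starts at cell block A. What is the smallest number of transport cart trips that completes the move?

Counting alone: the guard can take at most 1 across per trip to cell block B, so moving all 5 needs at least 5 loaded trips out, with a return between consecutive ones — at least 9 crossings.
The safety rule pushes this higher. Following every safe sequence of crossings, the most of the 5 that can be at cell block B as the transport cart arrives there on crossing 9 is 4 — never all 5.
So no plan with fewer than 11 crossings exists, and this one achieves 11:
1. Guard goes to cell block B with the mouse.  [cell block A: the corn, the ferret, the goat, the grain | cell block B: the mouse]
2. Guard goes back to cell block A alone.  [cell block A: the corn, the ferret, the goat, the grain | cell block B: the mouse]
3. Guard goes to cell block B with the corn.  [cell block A: the ferret, the goat, the grain | cell block B: the corn, the mouse]
4. Guard goes back to cell block A alone.  [cell block A: the ferret, the goat, the grain | cell block B: the corn, the mouse]
5. Guard goes to cell block B with the ferret.  [cell block A: the goat, the grain | cell block B: the corn, the ferret, the mouse]
6. Guard goes back to cell block A with the mouse.  [cell block A: the goat, the grain, the mouse | cell block B: the corn, the ferret]
7. Guard goes to cell block B with the grain.  [cell block A: the goat, the mouse | cell block B: the corn, the ferret, the grain]
8. Guard goes back to cell block A alone.  [cell block A: the goat, the mouse | cell block B: the corn, the ferret, the grain]
9. Guard goes to cell block B with the goat.  [cell block A: the mouse | cell block B: the corn, the ferret, the goat, the grain]
10. Guard goes back to cell block A alone.  [cell block A: the mouse | cell block B: the corn, the ferret, the goat, the grain]
11. Guard goes to cell block B with the mouse.  [cell block A: — | cell block B: the corn, the ferret, the goat, the grain, the mouse]

11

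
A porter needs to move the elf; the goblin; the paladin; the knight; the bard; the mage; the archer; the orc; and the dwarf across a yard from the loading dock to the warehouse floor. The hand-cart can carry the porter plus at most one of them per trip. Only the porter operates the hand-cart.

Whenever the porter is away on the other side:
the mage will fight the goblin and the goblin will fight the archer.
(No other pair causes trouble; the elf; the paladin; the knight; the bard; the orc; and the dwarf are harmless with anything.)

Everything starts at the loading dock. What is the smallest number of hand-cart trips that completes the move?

Counting alone: the porter can take at most 1 across per trip to the warehouse floor, so moving all 9 needs at least 9 loaded trips out, with a return between consecutive ones — at least 17 crossings.
The safety rule pushes this higher. Following every safe sequence of crossings, the most of the 9 that can be at the warehouse floor as the hand-cart arrives there on crossing 17 is 8 — never all 9.
So no plan with fewer than 19 crossings exists, and this one achieves 19:
1. Porter goes to the warehouse floor with the goblin.
2. Porter goes back to the loading dock alone.
3. Porter goes to the warehouse floor with the elf.
4. Porter goes back to the loading dock alone.
5. Porter goes to the warehouse floor with the paladin.
6. Porter goes back to the loading dock alone.
7. Porter goes to the warehouse floor with the knight.
8. Porter goes back to the loading dock alone.
9. Porter goes to the warehouse floor with the bard.
10. Porter goes back to the loading dock alone.
11. Porter goes to the warehouse floor with the mage.
12. Porter goes back to the loading dock with the goblin.
13. Porter goes to the warehouse floor with the archer.
14. Porter goes back to the loading dock alone.
15. Porter goes to the warehouse floor with the orc.
16. Porter goes back to the loading dock alone.
17. Porter goes to the warehouse floor with the dwarf.
18. Porter goes back to the loading dock alone.
19. Porter goes to the warehouse floor with the goblin.

19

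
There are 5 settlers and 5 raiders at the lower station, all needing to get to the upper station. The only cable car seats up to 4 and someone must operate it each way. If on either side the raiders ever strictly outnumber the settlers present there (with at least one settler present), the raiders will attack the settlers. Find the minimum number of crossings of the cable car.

Counting alone: each trip to the upper station takes at most 4 across and each return brings at least 1 back, so after t trips out (and t−1 returns) at most 4t − (t−1) of the 10 are across; that first reaches 10 at t = 3, so at least 5 crossings are needed.
The safety rule pushes this higher. Following every safe sequence of crossings, the most of the 10 that can be at the upper station as the cable car arrives there on crossing 5 is 9 — never all 10.
So no plan with fewer than 7 crossings exists, and this one achieves 7:
1. 2 raiders → the upper station.  (the lower station: 5S 3R; the upper station: 0S 2R)
2. 1 raider ← the lower station.  (the lower station: 5S 4R; the upper station: 0S 1R)
3. 4 raiders → the upper station.  (the lower station: 5S 0R; the upper station: 0S 5R)
4. 1 raider ← the lower station.  (the lower station: 5S 1R; the upper station: 0S 4R)
5. 4 settlers → the upper station.  (the lower station: 1S 1R; the upper station: 4S 4R)
6. 1 settler and 1 raider ← the lower station.  (the lower station: 2S 2R; the upper station: 3S 3R)
7. 2 settlers and 2 raiders → the upper station.  (the lower station: 0S 0R; the upper station: 5S 5R)

7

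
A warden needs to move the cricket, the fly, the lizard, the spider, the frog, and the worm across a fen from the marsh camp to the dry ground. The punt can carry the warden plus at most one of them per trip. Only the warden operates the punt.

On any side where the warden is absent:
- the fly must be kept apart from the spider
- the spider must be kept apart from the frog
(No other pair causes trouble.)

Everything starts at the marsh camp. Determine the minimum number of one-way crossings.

Counting alone: the warden can take at most 1 across per trip to the dry ground, so moving all 6 needs at least 6 loaded trips out, with a return between consecutive ones — at least 11 crossings.
The safety rule pushes this higher. Following every safe sequence of crossings, the most of the 6 that can be at the dry ground as the punt arrives there on crossing 11 is 5 — never all 6.
So no plan with fewer than 13 crossings exists, and this one achieves 13:
1. Warden goes to the dry ground with the spider.
2. Warden goes back to the marsh camp alone.
3. Warden goes to the dry ground with the cricket.
4. Warden goes back to the marsh camp alone.
5. Warden goes to the dry ground with the fly.
6. Warden goes back to the marsh camp with the spider.
7. Warden goes to the dry ground with the frog.
8. Warden goes back to the marsh camp alone.
9. Warden goes to the dry ground with the lizard.
10. Warden goes back to the marsh camp alone.
11. Warden goes to the dry ground with the worm.
12. Warden goes back to the marsh camp alone.
13. Warden goes to the dry ground with the spider.

13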